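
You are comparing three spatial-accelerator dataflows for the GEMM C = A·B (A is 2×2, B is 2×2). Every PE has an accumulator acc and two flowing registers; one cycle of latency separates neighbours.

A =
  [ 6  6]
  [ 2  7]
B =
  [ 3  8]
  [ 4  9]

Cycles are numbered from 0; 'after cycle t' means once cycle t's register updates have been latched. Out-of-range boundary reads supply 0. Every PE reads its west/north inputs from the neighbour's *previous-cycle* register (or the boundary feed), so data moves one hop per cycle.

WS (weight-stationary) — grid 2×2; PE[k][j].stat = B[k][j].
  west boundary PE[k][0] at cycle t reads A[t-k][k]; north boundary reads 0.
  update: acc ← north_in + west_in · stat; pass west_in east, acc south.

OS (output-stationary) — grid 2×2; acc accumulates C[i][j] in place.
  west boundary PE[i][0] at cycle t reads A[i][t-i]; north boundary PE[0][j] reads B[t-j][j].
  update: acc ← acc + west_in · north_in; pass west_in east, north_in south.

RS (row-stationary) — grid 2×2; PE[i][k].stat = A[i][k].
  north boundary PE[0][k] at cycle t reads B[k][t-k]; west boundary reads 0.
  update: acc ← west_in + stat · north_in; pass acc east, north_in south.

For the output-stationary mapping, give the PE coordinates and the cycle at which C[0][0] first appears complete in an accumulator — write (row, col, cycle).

Under OS, C[0][0] lands at PE[0][0]:
  0: (0,0).acc=18  regs=<6,3>
  1: (0,0).acc=42  regs=<6,4>

(row, col, cycle) = (0, 0, 1)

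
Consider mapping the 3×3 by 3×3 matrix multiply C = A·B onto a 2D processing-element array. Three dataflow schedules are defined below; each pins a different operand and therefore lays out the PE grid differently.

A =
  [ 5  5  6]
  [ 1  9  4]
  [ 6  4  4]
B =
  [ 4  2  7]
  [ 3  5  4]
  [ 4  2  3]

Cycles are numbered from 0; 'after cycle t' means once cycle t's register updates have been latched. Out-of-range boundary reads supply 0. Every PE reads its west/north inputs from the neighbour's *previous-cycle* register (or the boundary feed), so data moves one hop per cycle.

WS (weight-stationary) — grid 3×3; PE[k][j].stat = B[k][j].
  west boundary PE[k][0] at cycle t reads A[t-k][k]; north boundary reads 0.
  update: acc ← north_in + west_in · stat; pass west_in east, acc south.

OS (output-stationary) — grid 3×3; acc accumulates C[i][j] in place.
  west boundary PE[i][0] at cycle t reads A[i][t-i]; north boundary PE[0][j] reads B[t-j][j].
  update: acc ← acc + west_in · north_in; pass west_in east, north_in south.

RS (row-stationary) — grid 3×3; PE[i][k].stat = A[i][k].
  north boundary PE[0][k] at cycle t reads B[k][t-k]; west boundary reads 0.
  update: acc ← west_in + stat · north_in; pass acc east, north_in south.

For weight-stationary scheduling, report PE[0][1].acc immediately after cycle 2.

PE[0][1].acc = 2

Tracing WS — 3×3 array, target PE[0][1]:
  [0] (0,0) acc=20 (h:5 v:20)
  [0] (0,1) acc=0 (h:0 v:0)
  [1] (0,0) acc=4 (h:1 v:4)
  [1] (0,1) acc=10 (h:5 v:10)
  [2] (0,0) acc=24 (h:6 v:24)
  [2] (0,1) acc=2 (h:1 v:2)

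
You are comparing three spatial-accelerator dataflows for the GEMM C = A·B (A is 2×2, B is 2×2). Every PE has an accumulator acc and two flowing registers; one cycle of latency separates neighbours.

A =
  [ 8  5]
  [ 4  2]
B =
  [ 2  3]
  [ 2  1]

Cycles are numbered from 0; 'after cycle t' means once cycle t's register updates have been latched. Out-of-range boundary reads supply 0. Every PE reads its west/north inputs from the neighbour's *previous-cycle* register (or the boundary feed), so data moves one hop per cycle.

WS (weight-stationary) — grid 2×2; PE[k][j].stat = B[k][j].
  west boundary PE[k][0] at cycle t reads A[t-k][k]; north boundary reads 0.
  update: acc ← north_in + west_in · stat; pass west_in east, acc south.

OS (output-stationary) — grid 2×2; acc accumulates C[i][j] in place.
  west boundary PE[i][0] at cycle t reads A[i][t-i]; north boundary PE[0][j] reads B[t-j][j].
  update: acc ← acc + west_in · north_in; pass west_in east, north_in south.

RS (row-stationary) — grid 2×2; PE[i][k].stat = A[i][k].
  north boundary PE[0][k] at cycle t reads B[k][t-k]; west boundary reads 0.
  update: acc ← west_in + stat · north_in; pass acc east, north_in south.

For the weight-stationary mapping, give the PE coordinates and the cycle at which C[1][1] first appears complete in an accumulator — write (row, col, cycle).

(row, col, cycle) = (1, 1, 3)

WS: C[1][1] accumulates in PE[1][1]:
  after 0 — PE[1][1] acc=0, pass-E 0, pass-S 0
  after 1 — PE[1][1] acc=0, pass-E 0, pass-S 0
  after 2 — PE[1][1] acc=29, pass-E 5, pass-S 29
  after 3 — PE[1][1] acc=14, pass-E 2, pass-S 14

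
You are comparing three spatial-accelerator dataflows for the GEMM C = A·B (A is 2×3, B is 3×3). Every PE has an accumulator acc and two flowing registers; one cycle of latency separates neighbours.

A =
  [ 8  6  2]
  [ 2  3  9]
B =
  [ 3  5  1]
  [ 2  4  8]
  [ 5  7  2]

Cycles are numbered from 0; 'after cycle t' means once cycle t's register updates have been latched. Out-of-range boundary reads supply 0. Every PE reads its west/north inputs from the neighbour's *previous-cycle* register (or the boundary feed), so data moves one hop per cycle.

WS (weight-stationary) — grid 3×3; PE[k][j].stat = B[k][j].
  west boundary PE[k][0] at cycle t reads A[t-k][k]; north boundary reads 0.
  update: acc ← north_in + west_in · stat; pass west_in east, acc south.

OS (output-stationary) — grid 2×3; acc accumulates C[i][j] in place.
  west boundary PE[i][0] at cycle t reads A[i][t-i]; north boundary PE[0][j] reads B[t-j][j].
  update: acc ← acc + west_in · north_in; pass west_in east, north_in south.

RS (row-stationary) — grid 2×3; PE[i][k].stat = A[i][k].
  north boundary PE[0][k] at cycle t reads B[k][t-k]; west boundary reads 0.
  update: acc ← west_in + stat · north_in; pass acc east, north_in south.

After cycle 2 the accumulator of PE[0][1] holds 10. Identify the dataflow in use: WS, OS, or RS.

Under WS (3×3), PE[0][1]:
  c0 r0c1: 0 / 0 / 0
  c1 r0c1: 40 / 8 / 40
  c2 r0c1: 10 / 2 / 10
Under OS (2×3), PE[0][1]:
  c0 r0c1: 0 / 0 / 0
  c1 r0c1: 40 / 8 / 5
  c2 r0c1: 64 / 6 / 4
Under RS (2×3), PE[0][1]:
  c0 r0c1: 0 / 0 / 0
  c1 r0c1: 36 / 36 / 2
  c2 r0c1: 64 / 64 / 4

dataflow = WS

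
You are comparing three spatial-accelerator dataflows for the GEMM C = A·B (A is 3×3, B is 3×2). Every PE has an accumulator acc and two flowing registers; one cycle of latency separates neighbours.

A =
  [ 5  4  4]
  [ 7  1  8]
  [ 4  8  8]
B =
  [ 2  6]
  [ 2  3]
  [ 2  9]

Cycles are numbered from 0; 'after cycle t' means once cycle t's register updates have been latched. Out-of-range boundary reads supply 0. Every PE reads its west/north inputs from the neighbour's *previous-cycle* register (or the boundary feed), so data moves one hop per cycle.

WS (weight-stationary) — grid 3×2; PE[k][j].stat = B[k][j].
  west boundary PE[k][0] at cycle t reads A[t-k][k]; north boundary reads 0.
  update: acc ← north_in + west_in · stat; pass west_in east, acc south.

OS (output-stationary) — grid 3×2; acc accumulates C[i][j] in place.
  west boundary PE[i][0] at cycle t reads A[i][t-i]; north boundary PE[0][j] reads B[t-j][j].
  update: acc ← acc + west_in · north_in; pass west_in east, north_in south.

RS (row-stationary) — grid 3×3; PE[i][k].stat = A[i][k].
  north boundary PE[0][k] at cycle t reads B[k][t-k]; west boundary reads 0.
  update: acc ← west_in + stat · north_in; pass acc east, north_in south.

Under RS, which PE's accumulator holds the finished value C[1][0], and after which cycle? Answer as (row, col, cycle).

(row, col, cycle) = (1, 2, 3)

Under RS, C[1][0] lands at PE[1][2]:
  after 0 — PE[1][2] acc=0, pass-E 0, pass-S 0
  after 1 — PE[1][2] acc=0, pass-E 0, pass-S 0
  after 2 — PE[1][2] acc=0, pass-E 0, pass-S 0
  after 3 — PE[1][2] acc=32, pass-E 32, pass-S 2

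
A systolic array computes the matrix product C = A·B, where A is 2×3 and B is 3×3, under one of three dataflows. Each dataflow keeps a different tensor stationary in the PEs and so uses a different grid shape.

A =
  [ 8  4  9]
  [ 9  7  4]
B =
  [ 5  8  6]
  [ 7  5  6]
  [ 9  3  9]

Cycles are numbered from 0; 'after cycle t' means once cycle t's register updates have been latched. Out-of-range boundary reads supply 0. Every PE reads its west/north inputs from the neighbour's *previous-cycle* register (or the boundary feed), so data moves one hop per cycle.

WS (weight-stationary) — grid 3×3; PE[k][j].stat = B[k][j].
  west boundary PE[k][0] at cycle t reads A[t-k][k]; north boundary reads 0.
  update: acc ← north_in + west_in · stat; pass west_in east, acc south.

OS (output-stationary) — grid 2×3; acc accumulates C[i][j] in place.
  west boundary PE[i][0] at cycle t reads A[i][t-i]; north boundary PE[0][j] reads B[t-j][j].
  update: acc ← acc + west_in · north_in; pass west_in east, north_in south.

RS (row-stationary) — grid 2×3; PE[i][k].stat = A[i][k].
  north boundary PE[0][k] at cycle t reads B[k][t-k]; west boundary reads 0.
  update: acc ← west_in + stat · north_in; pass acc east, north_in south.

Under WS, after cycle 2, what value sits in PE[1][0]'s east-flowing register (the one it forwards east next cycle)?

WS 3×3: PE[1][0] cycle-by-cycle (with neighbour feeds):
  step 0 · PE0,0: acc=40; fwd→8 fwd↓40
  step 0 · PE1,0: acc=0; fwd→0 fwd↓0
  step 1 · PE0,0: acc=45; fwd→9 fwd↓45
  step 1 · PE1,0: acc=68; fwd→4 fwd↓68
  step 2 · PE0,0: acc=0; fwd→0 fwd↓0
  step 2 · PE1,0: acc=94; fwd→7 fwd↓94

register = 7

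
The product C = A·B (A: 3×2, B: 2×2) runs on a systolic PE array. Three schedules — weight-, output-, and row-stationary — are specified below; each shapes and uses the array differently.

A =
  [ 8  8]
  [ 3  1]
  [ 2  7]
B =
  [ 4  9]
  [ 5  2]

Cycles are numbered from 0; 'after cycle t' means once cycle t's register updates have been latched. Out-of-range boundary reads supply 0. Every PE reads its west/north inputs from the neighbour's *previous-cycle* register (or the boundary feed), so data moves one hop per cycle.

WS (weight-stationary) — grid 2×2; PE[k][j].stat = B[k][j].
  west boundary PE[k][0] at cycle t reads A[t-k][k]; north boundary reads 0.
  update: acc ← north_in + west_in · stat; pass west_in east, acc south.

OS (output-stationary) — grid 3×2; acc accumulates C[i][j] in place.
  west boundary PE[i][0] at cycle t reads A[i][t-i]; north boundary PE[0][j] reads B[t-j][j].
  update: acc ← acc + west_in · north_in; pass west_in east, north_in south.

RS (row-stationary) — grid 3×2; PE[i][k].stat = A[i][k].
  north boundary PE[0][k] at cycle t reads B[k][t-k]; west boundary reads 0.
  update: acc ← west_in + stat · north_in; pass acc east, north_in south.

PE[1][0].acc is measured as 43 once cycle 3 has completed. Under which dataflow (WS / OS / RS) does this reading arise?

dataflow = WS

Under WS (2×2), PE[1][0]:
  c0 r1c0: 0 / 0 / 0
  c1 r1c0: 72 / 8 / 72
  c2 r1c0: 17 / 1 / 17
  c3 r1c0: 43 / 7 / 43
Under OS (3×2), PE[1][0]:
  c0 r1c0: 0 / 0 / 0
  c1 r1c0: 12 / 3 / 4
  c2 r1c0: 17 / 1 / 5
  c3 r1c0: 17 / 0 / 0
Under RS (3×2), PE[1][0]:
  c0 r1c0: 0 / 0 / 0
  c1 r1c0: 12 / 12 / 4
  c2 r1c0: 27 / 27 / 9
  c3 r1c0: 0 / 0 / 0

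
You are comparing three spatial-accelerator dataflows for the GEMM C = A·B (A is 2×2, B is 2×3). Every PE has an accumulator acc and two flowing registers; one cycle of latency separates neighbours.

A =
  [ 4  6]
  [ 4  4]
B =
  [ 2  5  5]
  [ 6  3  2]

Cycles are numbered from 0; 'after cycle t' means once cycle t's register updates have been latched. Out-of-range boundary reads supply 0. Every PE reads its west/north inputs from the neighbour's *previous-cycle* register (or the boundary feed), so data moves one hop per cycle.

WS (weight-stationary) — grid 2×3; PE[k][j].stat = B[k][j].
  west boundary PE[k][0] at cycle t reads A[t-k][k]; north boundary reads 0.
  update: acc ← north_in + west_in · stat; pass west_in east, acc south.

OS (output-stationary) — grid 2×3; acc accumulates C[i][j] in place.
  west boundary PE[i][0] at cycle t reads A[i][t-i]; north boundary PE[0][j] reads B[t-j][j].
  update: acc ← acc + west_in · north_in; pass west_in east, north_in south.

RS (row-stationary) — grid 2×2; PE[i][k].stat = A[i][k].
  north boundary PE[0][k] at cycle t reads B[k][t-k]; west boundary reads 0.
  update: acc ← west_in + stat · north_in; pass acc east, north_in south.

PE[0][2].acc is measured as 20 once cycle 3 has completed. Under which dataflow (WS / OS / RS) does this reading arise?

WS (2×3 grid), PE[0][2]:
  t=0 PE[0][2]: acc=0 h=0 v=0
  t=1 PE[0][2]: acc=0 h=0 v=0
  t=2 PE[0][2]: acc=20 h=4 v=20
  t=3 PE[0][2]: acc=20 h=4 v=20
OS (2×3 grid), PE[0][2]:
  t=0 PE[0][2]: acc=0 h=0 v=0
  t=1 PE[0][2]: acc=0 h=0 v=0
  t=2 PE[0][2]: acc=20 h=4 v=5
  t=3 PE[0][2]: acc=32 h=6 v=2
RS (2×2): PE[0][2] does not exist.

dataflow = WS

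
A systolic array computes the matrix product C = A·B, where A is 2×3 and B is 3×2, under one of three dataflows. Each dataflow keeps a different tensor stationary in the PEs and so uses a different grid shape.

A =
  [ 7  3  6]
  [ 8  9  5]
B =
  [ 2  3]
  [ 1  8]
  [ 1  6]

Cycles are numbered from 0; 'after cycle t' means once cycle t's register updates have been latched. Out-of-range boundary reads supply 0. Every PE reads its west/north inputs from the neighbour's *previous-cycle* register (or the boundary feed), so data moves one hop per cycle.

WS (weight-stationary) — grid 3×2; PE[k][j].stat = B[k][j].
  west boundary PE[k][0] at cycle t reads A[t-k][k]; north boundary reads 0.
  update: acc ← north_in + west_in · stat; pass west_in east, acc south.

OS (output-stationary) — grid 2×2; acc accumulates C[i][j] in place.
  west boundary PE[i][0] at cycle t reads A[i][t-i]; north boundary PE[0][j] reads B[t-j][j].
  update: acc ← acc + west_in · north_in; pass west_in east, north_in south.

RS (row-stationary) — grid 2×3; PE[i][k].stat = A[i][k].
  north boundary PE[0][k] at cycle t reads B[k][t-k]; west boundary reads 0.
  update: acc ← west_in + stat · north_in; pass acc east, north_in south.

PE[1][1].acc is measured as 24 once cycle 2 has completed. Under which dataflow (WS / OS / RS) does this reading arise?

dataflow = OS

WS (3×2 grid), PE[1][1]:
  [0] (1,1) acc=0 (h:0 v:0)
  [1] (1,1) acc=0 (h:0 v:0)
  [2] (1,1) acc=45 (h:3 v:45)
OS (2×2 grid), PE[1][1]:
  [0] (1,1) acc=0 (h:0 v:0)
  [1] (1,1) acc=0 (h:0 v:0)
  [2] (1,1) acc=24 (h:8 v:3)
RS (2×3 grid), PE[1][1]:
  [0] (1,1) acc=0 (h:0 v:0)
  [1] (1,1) acc=0 (h:0 v:0)
  [2] (1,1) acc=25 (h:25 v:1)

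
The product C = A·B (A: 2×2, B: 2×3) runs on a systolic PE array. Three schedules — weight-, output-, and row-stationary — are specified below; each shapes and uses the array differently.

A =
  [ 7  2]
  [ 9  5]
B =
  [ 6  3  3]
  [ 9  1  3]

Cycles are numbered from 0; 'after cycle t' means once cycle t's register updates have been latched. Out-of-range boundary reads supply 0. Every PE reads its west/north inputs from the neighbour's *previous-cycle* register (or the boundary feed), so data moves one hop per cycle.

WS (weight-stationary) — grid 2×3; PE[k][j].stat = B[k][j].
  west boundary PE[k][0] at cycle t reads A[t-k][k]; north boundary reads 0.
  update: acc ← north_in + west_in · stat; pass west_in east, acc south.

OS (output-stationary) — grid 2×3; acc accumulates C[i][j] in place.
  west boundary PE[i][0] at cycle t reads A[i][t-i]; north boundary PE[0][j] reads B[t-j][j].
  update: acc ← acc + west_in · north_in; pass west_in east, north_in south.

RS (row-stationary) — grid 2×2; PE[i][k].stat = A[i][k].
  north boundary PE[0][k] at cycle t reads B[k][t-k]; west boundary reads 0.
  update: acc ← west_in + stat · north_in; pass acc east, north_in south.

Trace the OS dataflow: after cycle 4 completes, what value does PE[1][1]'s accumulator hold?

PE[1][1].acc = 32

OS 2×3: PE[1][1] cycle-by-cycle (with neighbour feeds):
  c0 r0c1: 0 / 0 / 0
  c0 r1c0: 0 / 0 / 0
  c0 r1c1: 0 / 0 / 0
  c1 r0c1: 21 / 7 / 3
  c1 r1c0: 54 / 9 / 6
  c1 r1c1: 0 / 0 / 0
  c2 r0c1: 23 / 2 / 1
  c2 r1c0: 99 / 5 / 9
  c2 r1c1: 27 / 9 / 3
  c3 r0c1: 23 / 0 / 0
  c3 r1c0: 99 / 0 / 0
  c3 r1c1: 32 / 5 / 1
  c4 r0c1: 23 / 0 / 0
  c4 r1c0: 99 / 0 / 0
  c4 r1c1: 32 / 0 / 0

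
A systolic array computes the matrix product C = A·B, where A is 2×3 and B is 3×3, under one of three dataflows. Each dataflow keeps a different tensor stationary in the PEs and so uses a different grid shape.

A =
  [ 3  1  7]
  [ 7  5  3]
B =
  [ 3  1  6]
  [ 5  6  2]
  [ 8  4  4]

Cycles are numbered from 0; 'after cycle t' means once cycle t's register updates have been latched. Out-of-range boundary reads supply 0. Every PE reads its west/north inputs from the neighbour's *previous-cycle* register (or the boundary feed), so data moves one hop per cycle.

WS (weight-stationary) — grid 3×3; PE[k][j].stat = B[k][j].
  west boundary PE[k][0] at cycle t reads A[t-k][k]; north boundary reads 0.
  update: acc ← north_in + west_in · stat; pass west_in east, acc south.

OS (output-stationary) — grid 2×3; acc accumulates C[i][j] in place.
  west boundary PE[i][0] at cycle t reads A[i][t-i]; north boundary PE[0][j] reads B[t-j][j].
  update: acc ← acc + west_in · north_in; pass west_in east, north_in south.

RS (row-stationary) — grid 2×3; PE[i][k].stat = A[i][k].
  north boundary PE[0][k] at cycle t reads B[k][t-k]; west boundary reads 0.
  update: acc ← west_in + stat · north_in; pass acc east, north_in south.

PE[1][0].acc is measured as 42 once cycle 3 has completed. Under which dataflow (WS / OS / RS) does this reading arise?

dataflow = RS

WS (3×3 grid), PE[1][0]:
  after 0 — PE[1][0] acc=0, pass-E 0, pass-S 0
  after 1 — PE[1][0] acc=14, pass-E 1, pass-S 14
  after 2 — PE[1][0] acc=46, pass-E 5, pass-S 46
  after 3 — PE[1][0] acc=0, pass-E 0, pass-S 0
OS (2×3 grid), PE[1][0]:
  after 0 — PE[1][0] acc=0, pass-E 0, pass-S 0
  after 1 — PE[1][0] acc=21, pass-E 7, pass-S 3
  after 2 — PE[1][0] acc=46, pass-E 5, pass-S 5
  after 3 — PE[1][0] acc=70, pass-E 3, pass-S 8
RS (2×3 grid), PE[1][0]:
  after 0 — PE[1][0] acc=0, pass-E 0, pass-S 0
  after 1 — PE[1][0] acc=21, pass-E 21, pass-S 3
  after 2 — PE[1][0] acc=7, pass-E 7, pass-S 1
  after 3 — PE[1][0] acc=42, pass-E 42, pass-S 6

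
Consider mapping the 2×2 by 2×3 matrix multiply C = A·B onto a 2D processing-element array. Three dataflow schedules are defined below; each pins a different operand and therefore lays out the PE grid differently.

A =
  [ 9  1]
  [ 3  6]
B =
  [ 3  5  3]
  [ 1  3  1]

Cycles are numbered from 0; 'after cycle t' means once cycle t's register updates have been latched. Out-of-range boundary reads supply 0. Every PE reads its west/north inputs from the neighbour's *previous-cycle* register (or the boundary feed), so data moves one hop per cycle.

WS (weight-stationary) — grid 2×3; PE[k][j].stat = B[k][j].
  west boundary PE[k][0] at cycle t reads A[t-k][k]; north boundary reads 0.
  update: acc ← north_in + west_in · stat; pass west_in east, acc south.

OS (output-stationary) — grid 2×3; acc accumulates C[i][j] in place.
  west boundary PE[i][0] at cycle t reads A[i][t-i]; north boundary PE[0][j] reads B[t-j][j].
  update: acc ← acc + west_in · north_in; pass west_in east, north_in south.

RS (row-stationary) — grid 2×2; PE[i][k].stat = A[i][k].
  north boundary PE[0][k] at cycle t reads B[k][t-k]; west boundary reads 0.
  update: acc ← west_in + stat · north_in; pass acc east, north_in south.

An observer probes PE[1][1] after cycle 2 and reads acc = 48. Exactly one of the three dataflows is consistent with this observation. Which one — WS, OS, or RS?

dataflow = WS

WS (2×3 grid), PE[1][1]:
  [0] (1,1) acc=0 (h:0 v:0)
  [1] (1,1) acc=0 (h:0 v:0)
  [2] (1,1) acc=48 (h:1 v:48)
OS (2×3 grid), PE[1][1]:
  [0] (1,1) acc=0 (h:0 v:0)
  [1] (1,1) acc=0 (h:0 v:0)
  [2] (1,1) acc=15 (h:3 v:5)
RS (2×2 grid), PE[1][1]:
  [0] (1,1) acc=0 (h:0 v:0)
  [1] (1,1) acc=0 (h:0 v:0)
  [2] (1,1) acc=15 (h:15 v:1)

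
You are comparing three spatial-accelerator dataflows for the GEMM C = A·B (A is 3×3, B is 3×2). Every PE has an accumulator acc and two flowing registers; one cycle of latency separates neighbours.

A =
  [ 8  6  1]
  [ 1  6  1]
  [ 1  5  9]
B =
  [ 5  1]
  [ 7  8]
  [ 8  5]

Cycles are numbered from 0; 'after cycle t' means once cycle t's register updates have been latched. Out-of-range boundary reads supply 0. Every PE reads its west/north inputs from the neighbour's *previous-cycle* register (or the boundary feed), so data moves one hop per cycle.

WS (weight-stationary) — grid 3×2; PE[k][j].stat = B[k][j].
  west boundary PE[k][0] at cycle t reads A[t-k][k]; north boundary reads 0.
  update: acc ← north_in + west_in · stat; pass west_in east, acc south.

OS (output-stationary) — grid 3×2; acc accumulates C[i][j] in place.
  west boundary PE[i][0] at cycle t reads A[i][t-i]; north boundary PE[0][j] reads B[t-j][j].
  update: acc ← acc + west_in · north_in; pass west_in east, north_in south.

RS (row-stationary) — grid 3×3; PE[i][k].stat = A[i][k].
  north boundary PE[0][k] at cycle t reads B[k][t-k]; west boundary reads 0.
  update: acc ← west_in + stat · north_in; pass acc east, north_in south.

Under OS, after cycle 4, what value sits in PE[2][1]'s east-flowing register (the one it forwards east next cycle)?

Tracing OS — 3×2 array, target PE[2][1]:
  cycle 0: PE[1][1] → acc 0, east 0, south 0
  cycle 0: PE[2][0] → acc 0, east 0, south 0
  cycle 0: PE[2][1] → acc 0, east 0, south 0
  cycle 1: PE[1][1] → acc 0, east 0, south 0
  cycle 1: PE[2][0] → acc 0, east 0, south 0
  cycle 1: PE[2][1] → acc 0, east 0, south 0
  cycle 2: PE[1][1] → acc 1, east 1, south 1
  cycle 2: PE[2][0] → acc 5, east 1, south 5
  cycle 2: PE[2][1] → acc 0, east 0, south 0
  cycle 3: PE[1][1] → acc 49, east 6, south 8
  cycle 3: PE[2][0] → acc 40, east 5, south 7
  cycle 3: PE[2][1] → acc 1, east 1, south 1
  cycle 4: PE[1][1] → acc 54, east 1, south 5
  cycle 4: PE[2][0] → acc 112, east 9, south 8
  cycle 4: PE[2][1] → acc 41, east 5, south 8

register = 5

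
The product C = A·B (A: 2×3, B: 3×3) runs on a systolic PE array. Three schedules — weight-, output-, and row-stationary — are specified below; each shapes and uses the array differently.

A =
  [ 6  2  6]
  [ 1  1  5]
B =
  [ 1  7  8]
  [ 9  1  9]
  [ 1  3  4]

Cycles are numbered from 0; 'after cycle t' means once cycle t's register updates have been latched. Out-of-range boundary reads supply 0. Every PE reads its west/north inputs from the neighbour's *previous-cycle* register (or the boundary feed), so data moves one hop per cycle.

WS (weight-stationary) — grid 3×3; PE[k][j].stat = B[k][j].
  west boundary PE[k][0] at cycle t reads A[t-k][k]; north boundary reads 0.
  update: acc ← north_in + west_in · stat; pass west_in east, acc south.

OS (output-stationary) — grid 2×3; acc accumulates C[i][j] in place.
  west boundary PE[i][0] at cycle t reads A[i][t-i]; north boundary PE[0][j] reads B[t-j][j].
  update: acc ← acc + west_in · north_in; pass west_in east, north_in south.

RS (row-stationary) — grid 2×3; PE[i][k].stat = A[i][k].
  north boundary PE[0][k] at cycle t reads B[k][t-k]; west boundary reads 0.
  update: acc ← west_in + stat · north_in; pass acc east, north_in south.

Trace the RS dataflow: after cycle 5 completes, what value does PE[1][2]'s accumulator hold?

PE[1][2].acc = 37

RS on a 2×3 grid — tracing PE[1][2] and its feeders:
  t=0 PE[0][2]: acc=0 h=0 v=0
  t=0 PE[1][1]: acc=0 h=0 v=0
  t=0 PE[1][2]: acc=0 h=0 v=0
  t=1 PE[0][2]: acc=0 h=0 v=0
  t=1 PE[1][1]: acc=0 h=0 v=0
  t=1 PE[1][2]: acc=0 h=0 v=0
  t=2 PE[0][2]: acc=30 h=30 v=1
  t=2 PE[1][1]: acc=10 h=10 v=9
  t=2 PE[1][2]: acc=0 h=0 v=0
  t=3 PE[0][2]: acc=62 h=62 v=3
  t=3 PE[1][1]: acc=8 h=8 v=1
  t=3 PE[1][2]: acc=15 h=15 v=1
  t=4 PE[0][2]: acc=90 h=90 v=4
  t=4 PE[1][1]: acc=17 h=17 v=9
  t=4 PE[1][2]: acc=23 h=23 v=3
  t=5 PE[0][2]: acc=0 h=0 v=0
  t=5 PE[1][1]: acc=0 h=0 v=0
  t=5 PE[1][2]: acc=37 h=37 v=4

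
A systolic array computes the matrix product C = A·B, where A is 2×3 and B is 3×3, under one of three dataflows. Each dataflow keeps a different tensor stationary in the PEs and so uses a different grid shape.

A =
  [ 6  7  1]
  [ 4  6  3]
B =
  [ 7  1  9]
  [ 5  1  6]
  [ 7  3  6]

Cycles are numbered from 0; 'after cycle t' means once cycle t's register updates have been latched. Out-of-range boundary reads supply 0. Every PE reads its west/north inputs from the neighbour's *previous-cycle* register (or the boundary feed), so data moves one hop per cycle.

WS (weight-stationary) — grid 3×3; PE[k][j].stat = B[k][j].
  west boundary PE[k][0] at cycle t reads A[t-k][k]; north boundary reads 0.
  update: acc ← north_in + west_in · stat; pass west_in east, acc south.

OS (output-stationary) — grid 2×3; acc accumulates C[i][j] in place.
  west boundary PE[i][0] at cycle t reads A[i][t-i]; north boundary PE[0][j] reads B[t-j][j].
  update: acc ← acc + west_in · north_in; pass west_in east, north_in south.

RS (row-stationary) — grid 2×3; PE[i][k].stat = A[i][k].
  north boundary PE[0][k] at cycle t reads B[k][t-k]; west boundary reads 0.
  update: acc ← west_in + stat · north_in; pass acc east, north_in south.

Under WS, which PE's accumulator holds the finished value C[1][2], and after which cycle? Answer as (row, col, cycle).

(row, col, cycle) = (2, 2, 5)

WS: C[1][2] accumulates in PE[2][2]:
  [0] (2,2) acc=0 (h:0 v:0)
  [1] (2,2) acc=0 (h:0 v:0)
  [2] (2,2) acc=0 (h:0 v:0)
  [3] (2,2) acc=0 (h:0 v:0)
  [4] (2,2) acc=102 (h:1 v:102)
  [5] (2,2) acc=90 (h:3 v:90)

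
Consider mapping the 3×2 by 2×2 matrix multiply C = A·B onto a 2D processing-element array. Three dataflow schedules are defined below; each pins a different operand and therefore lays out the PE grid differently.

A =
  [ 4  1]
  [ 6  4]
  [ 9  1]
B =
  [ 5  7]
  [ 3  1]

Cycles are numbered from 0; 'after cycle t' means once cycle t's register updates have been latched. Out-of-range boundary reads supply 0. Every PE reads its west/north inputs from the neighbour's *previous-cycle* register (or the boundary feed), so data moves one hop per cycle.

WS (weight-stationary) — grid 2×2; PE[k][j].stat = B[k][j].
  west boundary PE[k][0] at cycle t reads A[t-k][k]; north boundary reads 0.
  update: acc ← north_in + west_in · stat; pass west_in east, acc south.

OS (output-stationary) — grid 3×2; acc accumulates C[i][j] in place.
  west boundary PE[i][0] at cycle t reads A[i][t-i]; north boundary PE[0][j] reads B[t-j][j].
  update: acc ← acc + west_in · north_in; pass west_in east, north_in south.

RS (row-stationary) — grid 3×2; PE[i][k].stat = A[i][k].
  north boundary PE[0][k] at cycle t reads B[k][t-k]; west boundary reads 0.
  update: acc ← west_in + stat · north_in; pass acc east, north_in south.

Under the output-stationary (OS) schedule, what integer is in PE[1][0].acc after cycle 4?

Tracing OS — 3×2 array, target PE[1][0]:
  cycle 0: PE[0][0] → acc 20, east 4, south 5
  cycle 0: PE[1][0] → acc 0, east 0, south 0
  cycle 1: PE[0][0] → acc 23, east 1, south 3
  cycle 1: PE[1][0] → acc 30, east 6, south 5
  cycle 2: PE[0][0] → acc 23, east 0, south 0
  cycle 2: PE[1][0] → acc 42, east 4, south 3
  cycle 3: PE[0][0] → acc 23, east 0, south 0
  cycle 3: PE[1][0] → acc 42, east 0, south 0
  cycle 4: PE[0][0] → acc 23, east 0, south 0
  cycle 4: PE[1][0] → acc 42, east 0, south 0

PE[1][0].acc = 42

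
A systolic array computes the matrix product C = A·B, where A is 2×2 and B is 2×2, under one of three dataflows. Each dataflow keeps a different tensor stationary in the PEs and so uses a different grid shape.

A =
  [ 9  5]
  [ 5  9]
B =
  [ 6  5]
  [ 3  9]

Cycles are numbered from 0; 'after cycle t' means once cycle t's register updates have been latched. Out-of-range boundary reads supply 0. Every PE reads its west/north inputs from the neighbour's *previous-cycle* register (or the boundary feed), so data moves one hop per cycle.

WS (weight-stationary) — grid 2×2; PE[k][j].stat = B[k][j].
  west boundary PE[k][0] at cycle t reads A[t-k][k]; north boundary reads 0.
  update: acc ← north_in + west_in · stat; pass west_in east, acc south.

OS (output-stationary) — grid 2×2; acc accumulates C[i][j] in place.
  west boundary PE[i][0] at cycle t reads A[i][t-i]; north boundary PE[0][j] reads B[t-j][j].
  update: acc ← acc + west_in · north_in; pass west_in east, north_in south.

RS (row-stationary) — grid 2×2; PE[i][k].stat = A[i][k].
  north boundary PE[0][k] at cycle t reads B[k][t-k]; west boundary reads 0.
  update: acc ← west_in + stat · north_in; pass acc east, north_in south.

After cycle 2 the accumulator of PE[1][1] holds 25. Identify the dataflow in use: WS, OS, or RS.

dataflow = OS

WS [2×2] PE[1][1] across cycles:
  [0] (1,1) acc=0 (h:0 v:0)
  [1] (1,1) acc=0 (h:0 v:0)
  [2] (1,1) acc=90 (h:5 v:90)
OS [2×2] PE[1][1] across cycles:
  [0] (1,1) acc=0 (h:0 v:0)
  [1] (1,1) acc=0 (h:0 v:0)
  [2] (1,1) acc=25 (h:5 v:5)
RS [2×2] PE[1][1] across cycles:
  [0] (1,1) acc=0 (h:0 v:0)
  [1] (1,1) acc=0 (h:0 v:0)
  [2] (1,1) acc=57 (h:57 v:3)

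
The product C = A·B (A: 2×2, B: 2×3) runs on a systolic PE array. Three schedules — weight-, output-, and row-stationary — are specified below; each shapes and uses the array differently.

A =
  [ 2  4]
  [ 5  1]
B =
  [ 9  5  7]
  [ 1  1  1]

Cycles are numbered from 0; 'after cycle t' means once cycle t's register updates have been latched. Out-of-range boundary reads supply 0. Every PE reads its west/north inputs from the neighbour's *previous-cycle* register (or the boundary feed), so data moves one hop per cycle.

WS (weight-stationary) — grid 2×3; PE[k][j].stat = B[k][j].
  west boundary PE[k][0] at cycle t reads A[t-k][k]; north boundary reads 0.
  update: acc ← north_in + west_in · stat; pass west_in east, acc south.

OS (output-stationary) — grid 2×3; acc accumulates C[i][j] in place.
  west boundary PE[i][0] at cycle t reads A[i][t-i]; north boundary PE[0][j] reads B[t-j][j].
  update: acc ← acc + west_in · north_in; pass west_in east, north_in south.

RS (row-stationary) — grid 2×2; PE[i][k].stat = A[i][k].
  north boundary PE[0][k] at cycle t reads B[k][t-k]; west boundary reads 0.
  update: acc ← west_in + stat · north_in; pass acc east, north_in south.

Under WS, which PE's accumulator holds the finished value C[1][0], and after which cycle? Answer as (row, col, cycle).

WS: C[1][0] accumulates in PE[1][0]:
  t=0 PE[1][0]: acc=0 h=0 v=0
  t=1 PE[1][0]: acc=22 h=4 v=22
  t=2 PE[1][0]: acc=46 h=1 v=46

(row, col, cycle) = (1, 0, 2)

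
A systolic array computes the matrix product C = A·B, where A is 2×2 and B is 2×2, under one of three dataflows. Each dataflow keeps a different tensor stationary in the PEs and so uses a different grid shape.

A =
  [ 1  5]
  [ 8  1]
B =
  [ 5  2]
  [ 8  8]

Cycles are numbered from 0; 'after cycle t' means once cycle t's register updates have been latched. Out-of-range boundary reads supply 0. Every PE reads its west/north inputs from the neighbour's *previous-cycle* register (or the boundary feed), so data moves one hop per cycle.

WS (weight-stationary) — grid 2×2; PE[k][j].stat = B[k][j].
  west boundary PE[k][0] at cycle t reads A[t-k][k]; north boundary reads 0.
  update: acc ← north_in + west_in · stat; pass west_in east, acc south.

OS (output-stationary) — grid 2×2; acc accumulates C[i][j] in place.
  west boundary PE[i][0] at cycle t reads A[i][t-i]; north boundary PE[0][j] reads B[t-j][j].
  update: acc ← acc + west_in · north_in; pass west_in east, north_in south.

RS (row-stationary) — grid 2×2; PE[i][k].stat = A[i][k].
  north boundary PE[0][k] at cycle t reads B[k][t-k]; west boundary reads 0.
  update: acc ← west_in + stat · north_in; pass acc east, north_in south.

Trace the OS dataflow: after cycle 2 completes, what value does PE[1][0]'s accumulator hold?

PE[1][0].acc = 48

OS (2×2). Following PE[1][0] plus its west/north inputs:
  cycle 0: PE[0][0] → acc 5, east 1, south 5
  cycle 0: PE[1][0] → acc 0, east 0, south 0
  cycle 1: PE[0][0] → acc 45, east 5, south 8
  cycle 1: PE[1][0] → acc 40, east 8, south 5
  cycle 2: PE[0][0] → acc 45, east 0, south 0
  cycle 2: PE[1][0] → acc 48, east 1, south 8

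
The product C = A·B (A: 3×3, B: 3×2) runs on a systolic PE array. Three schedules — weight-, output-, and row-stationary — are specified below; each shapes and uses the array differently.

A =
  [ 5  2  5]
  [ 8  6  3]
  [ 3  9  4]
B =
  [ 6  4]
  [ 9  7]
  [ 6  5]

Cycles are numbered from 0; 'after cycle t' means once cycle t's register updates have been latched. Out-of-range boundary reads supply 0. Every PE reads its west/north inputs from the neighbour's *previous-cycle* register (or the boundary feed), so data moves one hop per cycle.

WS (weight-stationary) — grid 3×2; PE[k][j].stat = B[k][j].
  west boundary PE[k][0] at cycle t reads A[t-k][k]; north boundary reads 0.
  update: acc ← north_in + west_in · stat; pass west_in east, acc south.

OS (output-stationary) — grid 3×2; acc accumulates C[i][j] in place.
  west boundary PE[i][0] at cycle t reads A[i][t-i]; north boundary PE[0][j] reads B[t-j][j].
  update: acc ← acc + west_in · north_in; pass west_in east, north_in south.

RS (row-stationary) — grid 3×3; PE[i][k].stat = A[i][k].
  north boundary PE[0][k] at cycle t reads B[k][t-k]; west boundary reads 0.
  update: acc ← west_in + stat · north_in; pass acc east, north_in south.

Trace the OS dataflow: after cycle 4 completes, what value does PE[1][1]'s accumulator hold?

OS (3×2). Following PE[1][1] plus its west/north inputs:
  c0 r0c1: 0 / 0 / 0
  c0 r1c0: 0 / 0 / 0
  c0 r1c1: 0 / 0 / 0
  c1 r0c1: 20 / 5 / 4
  c1 r1c0: 48 / 8 / 6
  c1 r1c1: 0 / 0 / 0
  c2 r0c1: 34 / 2 / 7
  c2 r1c0: 102 / 6 / 9
  c2 r1c1: 32 / 8 / 4
  c3 r0c1: 59 / 5 / 5
  c3 r1c0: 120 / 3 / 6
  c3 r1c1: 74 / 6 / 7
  c4 r0c1: 59 / 0 / 0
  c4 r1c0: 120 / 0 / 0
  c4 r1c1: 89 / 3 / 5

PE[1][1].acc = 89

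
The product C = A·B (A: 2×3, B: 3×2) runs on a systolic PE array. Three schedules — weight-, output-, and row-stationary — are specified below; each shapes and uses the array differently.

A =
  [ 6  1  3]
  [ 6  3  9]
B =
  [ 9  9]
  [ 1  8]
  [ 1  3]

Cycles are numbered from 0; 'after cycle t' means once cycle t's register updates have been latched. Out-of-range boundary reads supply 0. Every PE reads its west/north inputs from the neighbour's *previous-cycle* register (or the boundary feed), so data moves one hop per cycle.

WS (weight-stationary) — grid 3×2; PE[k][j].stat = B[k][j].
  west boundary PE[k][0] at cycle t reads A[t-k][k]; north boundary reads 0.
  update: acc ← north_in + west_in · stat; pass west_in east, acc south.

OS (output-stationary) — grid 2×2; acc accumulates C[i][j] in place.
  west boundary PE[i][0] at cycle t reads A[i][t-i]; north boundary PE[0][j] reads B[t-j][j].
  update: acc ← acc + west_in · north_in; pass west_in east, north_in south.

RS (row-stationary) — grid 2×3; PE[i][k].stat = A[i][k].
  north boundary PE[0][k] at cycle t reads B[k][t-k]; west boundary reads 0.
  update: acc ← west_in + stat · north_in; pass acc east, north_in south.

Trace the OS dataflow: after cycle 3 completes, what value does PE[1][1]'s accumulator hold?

OS (2×2). Following PE[1][1] plus its west/north inputs:
  [0] (0,1) acc=0 (h:0 v:0)
  [0] (1,0) acc=0 (h:0 v:0)
  [0] (1,1) acc=0 (h:0 v:0)
  [1] (0,1) acc=54 (h:6 v:9)
  [1] (1,0) acc=54 (h:6 v:9)
  [1] (1,1) acc=0 (h:0 v:0)
  [2] (0,1) acc=62 (h:1 v:8)
  [2] (1,0) acc=57 (h:3 v:1)
  [2] (1,1) acc=54 (h:6 v:9)
  [3] (0,1) acc=71 (h:3 v:3)
  [3] (1,0) acc=66 (h:9 v:1)
  [3] (1,1) acc=78 (h:3 v:8)

PE[1][1].acc = 78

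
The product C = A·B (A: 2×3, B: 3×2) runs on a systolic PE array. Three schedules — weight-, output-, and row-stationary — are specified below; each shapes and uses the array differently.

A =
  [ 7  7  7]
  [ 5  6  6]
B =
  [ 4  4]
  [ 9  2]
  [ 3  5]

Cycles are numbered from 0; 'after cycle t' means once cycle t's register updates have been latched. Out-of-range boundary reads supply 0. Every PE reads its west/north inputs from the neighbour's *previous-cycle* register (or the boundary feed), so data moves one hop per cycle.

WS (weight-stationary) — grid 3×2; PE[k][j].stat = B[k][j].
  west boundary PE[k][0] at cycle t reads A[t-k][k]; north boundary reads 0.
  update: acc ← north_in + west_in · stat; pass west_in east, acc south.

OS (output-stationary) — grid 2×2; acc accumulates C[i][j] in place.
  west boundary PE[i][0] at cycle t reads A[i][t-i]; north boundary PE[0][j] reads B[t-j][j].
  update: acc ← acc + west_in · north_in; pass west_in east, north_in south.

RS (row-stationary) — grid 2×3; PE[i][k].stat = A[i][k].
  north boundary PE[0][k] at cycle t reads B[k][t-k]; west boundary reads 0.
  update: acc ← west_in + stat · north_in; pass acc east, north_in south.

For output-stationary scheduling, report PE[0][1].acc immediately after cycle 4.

PE[0][1].acc = 77

Tracing OS — 2×2 array, target PE[0][1]:
  0: (0,0).acc=28  regs=<7,4>
  0: (0,1).acc=0  regs=<0,0>
  1: (0,0).acc=91  regs=<7,9>
  1: (0,1).acc=28  regs=<7,4>
  2: (0,0).acc=112  regs=<7,3>
  2: (0,1).acc=42  regs=<7,2>
  3: (0,0).acc=112  regs=<0,0>
  3: (0,1).acc=77  regs=<7,5>
  4: (0,0).acc=112  regs=<0,0>
  4: (0,1).acc=77  regs=<0,0>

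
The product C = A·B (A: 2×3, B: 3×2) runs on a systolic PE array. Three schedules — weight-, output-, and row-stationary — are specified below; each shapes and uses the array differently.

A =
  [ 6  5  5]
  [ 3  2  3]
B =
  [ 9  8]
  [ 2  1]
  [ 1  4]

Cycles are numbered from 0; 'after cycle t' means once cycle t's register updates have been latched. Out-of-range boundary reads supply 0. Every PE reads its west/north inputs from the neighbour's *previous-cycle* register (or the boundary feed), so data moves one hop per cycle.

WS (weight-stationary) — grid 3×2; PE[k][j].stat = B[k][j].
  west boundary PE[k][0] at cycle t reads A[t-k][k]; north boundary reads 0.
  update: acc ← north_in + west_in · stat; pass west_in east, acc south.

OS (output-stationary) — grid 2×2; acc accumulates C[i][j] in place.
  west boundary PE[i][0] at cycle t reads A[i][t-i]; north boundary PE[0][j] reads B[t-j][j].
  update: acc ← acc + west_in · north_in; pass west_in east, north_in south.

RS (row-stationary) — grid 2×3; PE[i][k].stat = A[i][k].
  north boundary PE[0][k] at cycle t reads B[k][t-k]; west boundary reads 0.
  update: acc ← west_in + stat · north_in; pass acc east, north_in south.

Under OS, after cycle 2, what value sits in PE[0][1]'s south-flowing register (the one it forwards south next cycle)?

OS on a 2×2 grid — tracing PE[0][1] and its feeders:
  cycle 0: PE[0][0] → acc 54, east 6, south 9
  cycle 0: PE[0][1] → acc 0, east 0, south 0
  cycle 1: PE[0][0] → acc 64, east 5, south 2
  cycle 1: PE[0][1] → acc 48, east 6, south 8
  cycle 2: PE[0][0] → acc 69, east 5, south 1
  cycle 2: PE[0][1] → acc 53, east 5, south 1

register = 1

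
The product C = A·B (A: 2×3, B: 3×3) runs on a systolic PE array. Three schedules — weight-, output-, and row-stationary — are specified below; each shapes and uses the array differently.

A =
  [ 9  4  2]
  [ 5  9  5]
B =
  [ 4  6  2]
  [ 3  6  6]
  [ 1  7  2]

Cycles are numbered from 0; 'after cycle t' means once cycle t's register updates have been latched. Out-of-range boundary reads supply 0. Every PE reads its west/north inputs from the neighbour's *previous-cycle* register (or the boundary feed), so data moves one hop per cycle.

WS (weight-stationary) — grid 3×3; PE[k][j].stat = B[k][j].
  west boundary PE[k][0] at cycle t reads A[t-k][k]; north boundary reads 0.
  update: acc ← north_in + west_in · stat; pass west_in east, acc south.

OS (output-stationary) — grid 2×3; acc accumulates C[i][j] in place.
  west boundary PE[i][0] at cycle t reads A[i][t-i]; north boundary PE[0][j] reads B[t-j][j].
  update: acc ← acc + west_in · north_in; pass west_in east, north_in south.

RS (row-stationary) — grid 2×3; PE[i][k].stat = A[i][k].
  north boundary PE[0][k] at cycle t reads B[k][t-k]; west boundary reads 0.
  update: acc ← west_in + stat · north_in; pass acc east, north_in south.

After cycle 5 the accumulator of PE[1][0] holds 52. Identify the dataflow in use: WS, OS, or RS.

Under WS (3×3), PE[1][0]:
  after 0 — PE[1][0] acc=0, pass-E 0, pass-S 0
  after 1 — PE[1][0] acc=48, pass-E 4, pass-S 48
  after 2 — PE[1][0] acc=47, pass-E 9, pass-S 47
  after 3 — PE[1][0] acc=0, pass-E 0, pass-S 0
  after 4 — PE[1][0] acc=0, pass-E 0, pass-S 0
  after 5 — PE[1][0] acc=0, pass-E 0, pass-S 0
Under OS (2×3), PE[1][0]:
  after 0 — PE[1][0] acc=0, pass-E 0, pass-S 0
  after 1 — PE[1][0] acc=20, pass-E 5, pass-S 4
  after 2 — PE[1][0] acc=47, pass-E 9, pass-S 3
  after 3 — PE[1][0] acc=52, pass-E 5, pass-S 1
  after 4 — PE[1][0] acc=52, pass-E 0, pass-S 0
  after 5 — PE[1][0] acc=52, pass-E 0, pass-S 0
Under RS (2×3), PE[1][0]:
  after 0 — PE[1][0] acc=0, pass-E 0, pass-S 0
  after 1 — PE[1][0] acc=20, pass-E 20, pass-S 4
  after 2 — PE[1][0] acc=30, pass-E 30, pass-S 6
  after 3 — PE[1][0] acc=10, pass-E 10, pass-S 2
  after 4 — PE[1][0] acc=0, pass-E 0, pass-S 0
  after 5 — PE[1][0] acc=0, pass-E 0, pass-S 0

dataflow = OS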